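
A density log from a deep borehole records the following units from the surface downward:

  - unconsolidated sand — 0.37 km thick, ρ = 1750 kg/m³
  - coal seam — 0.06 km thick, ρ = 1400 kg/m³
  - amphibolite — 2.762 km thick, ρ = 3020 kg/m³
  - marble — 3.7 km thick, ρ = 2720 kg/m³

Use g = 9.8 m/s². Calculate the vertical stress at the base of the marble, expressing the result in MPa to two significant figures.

unconsolidated sand: 1750 kg/m³ × 9.8 m/s² × 370 m = 6.346×10^6 Pa = 6.346 MPa
coal seam: 1400 kg/m³ × 9.8 m/s² × 60 m = 8.232×10^5 Pa = 0.8232 MPa
amphibolite: 3020 kg/m³ × 9.8 m/s² × 2762 m = 8.174×10^7 Pa = 81.74 MPa
marble: 2720 kg/m³ × 9.8 m/s² × 3700 m = 9.863×10^7 Pa = 98.63 MPa
Total = 6.346 + 0.8232 + 81.74 + 98.63 = 187.54 MPa

190 MPa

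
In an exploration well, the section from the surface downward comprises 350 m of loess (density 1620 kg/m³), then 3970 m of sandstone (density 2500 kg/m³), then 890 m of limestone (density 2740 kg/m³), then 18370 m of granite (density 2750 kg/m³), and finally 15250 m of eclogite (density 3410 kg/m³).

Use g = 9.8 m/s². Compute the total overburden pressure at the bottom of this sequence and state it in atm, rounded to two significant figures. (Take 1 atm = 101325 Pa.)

loess: 1620 kg/m³ × 9.8 m/s² × 350 m = 5.557×10^6 Pa = 54.84 atm
sandstone: 2500 kg/m³ × 9.8 m/s² × 3970 m = 9.726×10^7 Pa = 959.9 atm
limestone: 2740 kg/m³ × 9.8 m/s² × 890 m = 2.390×10^7 Pa = 235.9 atm
granite: 2750 kg/m³ × 9.8 m/s² × 18370 m = 4.951×10^8 Pa = 4886 atm
eclogite: 3410 kg/m³ × 9.8 m/s² × 15250 m = 5.096×10^8 Pa = 5030 atm
Total = 54.84 + 959.9 + 235.9 + 4886 + 5030 = 11166 atm

11000 atm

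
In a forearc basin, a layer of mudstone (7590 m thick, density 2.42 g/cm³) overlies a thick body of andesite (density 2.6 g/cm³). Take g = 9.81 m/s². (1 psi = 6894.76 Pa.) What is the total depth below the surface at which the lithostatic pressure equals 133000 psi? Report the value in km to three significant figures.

Pressure at base of upper layers: 2420×9.81×7590 = 1.802×10^8 Pa = 26134 psi
Remaining pressure to be supplied by andesite: 9.170×10^8 − 1.802×10^8 = 7.368×10^8 Pa
Additional depth in andesite = 7.368×10^8 Pa / (2600 kg/m³ × 9.81 m/s²) = 28888 m
Total depth = 7590 m + 28888 m = 36478 m
= 36.478 km

36.5 km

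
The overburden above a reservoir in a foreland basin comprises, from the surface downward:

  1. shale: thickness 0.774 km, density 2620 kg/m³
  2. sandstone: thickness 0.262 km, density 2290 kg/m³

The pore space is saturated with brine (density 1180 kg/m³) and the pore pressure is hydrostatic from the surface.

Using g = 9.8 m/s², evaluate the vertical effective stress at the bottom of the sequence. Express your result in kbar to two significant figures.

Overburden (lithostatic) stress σ_v:
shale: 2620 kg/m³ × 9.8 m/s² × 774 m = 1.987×10^7 Pa = 19.87 MPa
sandstone: 2290 kg/m³ × 9.8 m/s² × 262 m = 5.880×10^6 Pa = 5.880 MPa
Total = 19.87 + 5.880 = 25.753 MPa
Pore pressure P_p = 1180 kg/m³ × 9.8 m/s² × 1036 m = 1.198×10^7 Pa = 11.98 MPa
Effective stress σ' = σ_v − P_p = 25.75 − 11.98 = 13.773 MPa = 0.13773 kbar

0.14 kbar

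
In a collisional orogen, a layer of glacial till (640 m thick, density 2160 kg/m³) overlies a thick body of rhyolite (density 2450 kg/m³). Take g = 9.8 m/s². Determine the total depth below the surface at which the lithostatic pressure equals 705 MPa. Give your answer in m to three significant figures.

Pressure at base of upper layers: 2160×9.8×640 = 1.355×10^7 Pa = 13.55 MPa
Remaining pressure to be supplied by rhyolite: 7.050×10^8 − 1.355×10^7 = 6.915×10^8 Pa
Additional depth in rhyolite = 6.915×10^8 Pa / (2450 kg/m³ × 9.8 m/s²) = 28799 m
Total depth = 640 m + 28799 m = 29439 m

29400 m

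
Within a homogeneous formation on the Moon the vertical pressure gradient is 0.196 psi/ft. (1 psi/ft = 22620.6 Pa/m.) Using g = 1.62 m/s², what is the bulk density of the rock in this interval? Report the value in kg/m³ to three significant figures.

ρ = (dP/dz)/g = 0.196 psi/ft / 1.62 m/s² = 4433.6 Pa/m / 1.62 m/s² = 2736.8 kg/m³

2740 kg/m³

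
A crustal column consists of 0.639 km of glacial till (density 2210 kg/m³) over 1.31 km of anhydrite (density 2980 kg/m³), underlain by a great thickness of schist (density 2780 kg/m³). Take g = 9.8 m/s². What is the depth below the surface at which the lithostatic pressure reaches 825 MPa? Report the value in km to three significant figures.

30.3 km

Pressure at base of upper layers: 2210×9.8×639 + 2980×9.8×1310 = 5.210×10^7 Pa = 52.10 MPa
Remaining pressure to be supplied by schist: 8.250×10^8 − 5.210×10^7 = 7.729×10^8 Pa
Additional depth in schist = 7.729×10^8 Pa / (2780 kg/m³ × 9.8 m/s²) = 28370 m
Total depth = 1949 m + 28370 m = 30319 m
= 30.319 km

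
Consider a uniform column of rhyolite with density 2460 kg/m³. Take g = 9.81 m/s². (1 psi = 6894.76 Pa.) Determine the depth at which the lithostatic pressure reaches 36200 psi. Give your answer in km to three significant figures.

10.3 km

h = P/(ρg) = 36200 psi / (2460 kg/m³ × 9.81 m/s²) = 2.496×10^8 Pa / 24133 Pa/m = 10342 m
= 10.342 km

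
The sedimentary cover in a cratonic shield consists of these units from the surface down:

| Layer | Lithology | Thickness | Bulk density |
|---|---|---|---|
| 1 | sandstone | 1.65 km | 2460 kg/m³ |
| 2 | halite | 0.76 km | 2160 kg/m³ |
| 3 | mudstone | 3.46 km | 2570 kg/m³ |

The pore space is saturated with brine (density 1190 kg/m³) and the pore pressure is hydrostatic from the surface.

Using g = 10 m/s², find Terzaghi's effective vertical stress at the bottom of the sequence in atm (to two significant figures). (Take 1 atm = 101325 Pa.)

750 atm

Overburden (lithostatic) stress σ_v:
sandstone: 2460 kg/m³ × 10 m/s² × 1650 m = 4.059×10^7 Pa = 40.59 MPa
halite: 2160 kg/m³ × 10 m/s² × 760 m = 1.642×10^7 Pa = 16.42 MPa
mudstone: 2570 kg/m³ × 10 m/s² × 3460 m = 8.892×10^7 Pa = 88.92 MPa
Total = 40.59 + 16.42 + 88.92 = 145.93 MPa
Pore pressure P_p = 1190 kg/m³ × 10 m/s² × 5870 m = 6.985×10^7 Pa = 69.85 MPa
Effective stress σ' = σ_v − P_p = 145.9 − 69.85 = 76.075 MPa = 750.80 atm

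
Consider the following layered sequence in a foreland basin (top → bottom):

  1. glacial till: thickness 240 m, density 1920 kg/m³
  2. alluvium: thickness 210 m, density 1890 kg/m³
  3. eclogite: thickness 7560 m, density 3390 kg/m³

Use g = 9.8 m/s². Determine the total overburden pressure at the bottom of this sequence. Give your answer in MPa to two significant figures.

260 MPa

glacial till: 1920 kg/m³ × 9.8 m/s² × 240 m = 4.516×10^6 Pa = 4.516 MPa
alluvium: 1890 kg/m³ × 9.8 m/s² × 210 m = 3.890×10^6 Pa = 3.890 MPa
eclogite: 3390 kg/m³ × 9.8 m/s² × 7560 m = 2.512×10^8 Pa = 251.2 MPa
Total = 4.516 + 3.890 + 251.2 = 259.56 MPa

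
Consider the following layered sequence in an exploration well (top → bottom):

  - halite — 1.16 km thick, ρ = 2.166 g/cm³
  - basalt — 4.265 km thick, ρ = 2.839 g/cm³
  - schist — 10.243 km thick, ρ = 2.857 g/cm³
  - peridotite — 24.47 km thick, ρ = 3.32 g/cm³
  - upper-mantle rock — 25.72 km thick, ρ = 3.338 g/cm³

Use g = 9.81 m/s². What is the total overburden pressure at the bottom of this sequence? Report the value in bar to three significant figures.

halite: 2166 kg/m³ × 9.81 m/s² × 1160 m = 2.465×10^7 Pa = 246.5 bar
basalt: 2839 kg/m³ × 9.81 m/s² × 4265 m = 1.188×10^8 Pa = 1188 bar
schist: 2857 kg/m³ × 9.81 m/s² × 10243 m = 2.871×10^8 Pa = 2871 bar
peridotite: 3320 kg/m³ × 9.81 m/s² × 24470 m = 7.970×10^8 Pa = 7970 bar
upper-mantle rock: 3338 kg/m³ × 9.81 m/s² × 25720 m = 8.422×10^8 Pa = 8422 bar
Total = 246.5 + 1188 + 2871 + 7970 + 8422 = 20697 bar

20700 bar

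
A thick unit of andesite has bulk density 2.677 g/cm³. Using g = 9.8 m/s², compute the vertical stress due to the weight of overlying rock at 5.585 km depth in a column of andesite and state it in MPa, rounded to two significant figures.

150 MPa

andesite: 2677 kg/m³ × 9.8 m/s² × 5585 m = 1.465×10^8 Pa = 146.5 MPa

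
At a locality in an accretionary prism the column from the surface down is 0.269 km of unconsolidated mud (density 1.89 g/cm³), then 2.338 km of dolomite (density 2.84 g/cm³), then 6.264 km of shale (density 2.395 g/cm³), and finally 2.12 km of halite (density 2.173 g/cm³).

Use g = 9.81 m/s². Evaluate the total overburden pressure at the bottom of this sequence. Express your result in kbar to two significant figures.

2.6 kbar

unconsolidated mud: 1890 kg/m³ × 9.81 m/s² × 269 m = 4.988×10^6 Pa = 0.04988 kbar
dolomite: 2840 kg/m³ × 9.81 m/s² × 2338 m = 6.514×10^7 Pa = 0.6514 kbar
shale: 2395 kg/m³ × 9.81 m/s² × 6264 m = 1.472×10^8 Pa = 1.472 kbar
halite: 2173 kg/m³ × 9.81 m/s² × 2120 m = 4.519×10^7 Pa = 0.4519 kbar
Total = 0.04988 + 0.6514 + 1.472 + 0.4519 = 2.6249 kbar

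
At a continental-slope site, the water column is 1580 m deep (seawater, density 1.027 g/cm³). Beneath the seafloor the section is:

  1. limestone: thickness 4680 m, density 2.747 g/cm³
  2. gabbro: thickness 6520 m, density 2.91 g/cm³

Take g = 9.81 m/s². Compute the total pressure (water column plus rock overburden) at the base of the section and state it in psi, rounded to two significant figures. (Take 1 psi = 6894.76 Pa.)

48000 psi

seawater: 1027 kg/m³ × 9.81 m/s² × 1580 m = 1.592×10^7 Pa = 2309 psi
limestone: 2747 kg/m³ × 9.81 m/s² × 4680 m = 1.261×10^8 Pa = 18292 psi
gabbro: 2910 kg/m³ × 9.81 m/s² × 6520 m = 1.861×10^8 Pa = 26995 psi
Total = 2309 + 18292 + 26995 = 47596 psi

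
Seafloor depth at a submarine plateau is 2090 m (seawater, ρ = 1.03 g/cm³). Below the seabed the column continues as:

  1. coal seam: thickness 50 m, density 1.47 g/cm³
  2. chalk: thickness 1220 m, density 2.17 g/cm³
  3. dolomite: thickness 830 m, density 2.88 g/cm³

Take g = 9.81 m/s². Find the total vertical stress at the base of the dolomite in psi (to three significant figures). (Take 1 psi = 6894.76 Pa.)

10300 psi

seawater: 1030 kg/m³ × 9.81 m/s² × 2090 m = 2.112×10^7 Pa = 3063 psi
coal seam: 1470 kg/m³ × 9.81 m/s² × 50 m = 7.210×10^5 Pa = 104.6 psi
chalk: 2170 kg/m³ × 9.81 m/s² × 1220 m = 2.597×10^7 Pa = 3767 psi
dolomite: 2880 kg/m³ × 9.81 m/s² × 830 m = 2.345×10^7 Pa = 3401 psi
Total = 3063 + 104.6 + 3767 + 3401 = 10335 psi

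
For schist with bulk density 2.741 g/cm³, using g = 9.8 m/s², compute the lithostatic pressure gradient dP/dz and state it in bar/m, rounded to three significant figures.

dP/dz = ρg = 2741 kg/m³ × 9.8 m/s² = 26862 Pa/m
= 26862 Pa/m × (1 bar/m / 1.0000×10^5 Pa/m) = 0.26862 bar/m

0.269 bar/m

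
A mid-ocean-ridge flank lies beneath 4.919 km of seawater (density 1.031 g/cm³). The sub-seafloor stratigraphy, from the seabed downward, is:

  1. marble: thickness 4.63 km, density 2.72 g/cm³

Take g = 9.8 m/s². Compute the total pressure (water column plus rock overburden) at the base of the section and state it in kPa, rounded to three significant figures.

seawater: 1031 kg/m³ × 9.8 m/s² × 4919 m = 4.970×10^7 Pa = 49701 kPa
marble: 2720 kg/m³ × 9.8 m/s² × 4630 m = 1.234×10^8 Pa = 1.234×10^5 kPa
Total = 49701 + 1.234×10^5 = 1.7312×10^5 kPa

173000 kPa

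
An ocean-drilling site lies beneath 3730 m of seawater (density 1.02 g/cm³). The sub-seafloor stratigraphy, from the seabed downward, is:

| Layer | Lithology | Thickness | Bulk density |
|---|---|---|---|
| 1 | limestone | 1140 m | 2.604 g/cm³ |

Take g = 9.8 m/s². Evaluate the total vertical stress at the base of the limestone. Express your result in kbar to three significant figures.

seawater: 1020 kg/m³ × 9.8 m/s² × 3730 m = 3.729×10^7 Pa = 0.3729 kbar
limestone: 2604 kg/m³ × 9.8 m/s² × 1140 m = 2.909×10^7 Pa = 0.2909 kbar
Total = 0.3729 + 0.2909 = 0.66377 kbar

0.664 kbar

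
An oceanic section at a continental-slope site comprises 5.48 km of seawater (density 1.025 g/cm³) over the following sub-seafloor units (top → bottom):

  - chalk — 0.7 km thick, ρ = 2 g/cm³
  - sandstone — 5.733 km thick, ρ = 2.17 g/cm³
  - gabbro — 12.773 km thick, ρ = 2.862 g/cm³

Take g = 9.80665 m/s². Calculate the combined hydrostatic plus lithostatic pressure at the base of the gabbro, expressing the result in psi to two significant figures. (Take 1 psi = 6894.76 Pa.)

80000 psi

seawater: 1025 kg/m³ × 9.80665 m/s² × 5480 m = 5.508×10^7 Pa = 7989 psi
chalk: 2000 kg/m³ × 9.80665 m/s² × 700 m = 1.373×10^7 Pa = 1991 psi
sandstone: 2170 kg/m³ × 9.80665 m/s² × 5733 m = 1.220×10^8 Pa = 17695 psi
gabbro: 2862 kg/m³ × 9.80665 m/s² × 12773 m = 3.585×10^8 Pa = 51995 psi
Total = 7989 + 1991 + 17695 + 51995 = 79671 psi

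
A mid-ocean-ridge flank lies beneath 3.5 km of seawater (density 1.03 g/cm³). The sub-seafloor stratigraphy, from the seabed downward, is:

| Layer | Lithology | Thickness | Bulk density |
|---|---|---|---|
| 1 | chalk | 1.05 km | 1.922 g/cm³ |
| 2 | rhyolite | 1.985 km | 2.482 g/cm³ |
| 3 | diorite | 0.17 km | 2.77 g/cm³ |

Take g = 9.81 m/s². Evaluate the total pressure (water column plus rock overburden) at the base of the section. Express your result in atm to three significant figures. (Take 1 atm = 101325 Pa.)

1070 atm

seawater: 1030 kg/m³ × 9.81 m/s² × 3500 m = 3.537×10^7 Pa = 349.0 atm
chalk: 1922 kg/m³ × 9.81 m/s² × 1050 m = 1.980×10^7 Pa = 195.4 atm
rhyolite: 2482 kg/m³ × 9.81 m/s² × 1985 m = 4.833×10^7 Pa = 477.0 atm
diorite: 2770 kg/m³ × 9.81 m/s² × 170 m = 4.620×10^6 Pa = 45.59 atm
Total = 349.0 + 195.4 + 477.0 + 45.59 = 1067.0 atm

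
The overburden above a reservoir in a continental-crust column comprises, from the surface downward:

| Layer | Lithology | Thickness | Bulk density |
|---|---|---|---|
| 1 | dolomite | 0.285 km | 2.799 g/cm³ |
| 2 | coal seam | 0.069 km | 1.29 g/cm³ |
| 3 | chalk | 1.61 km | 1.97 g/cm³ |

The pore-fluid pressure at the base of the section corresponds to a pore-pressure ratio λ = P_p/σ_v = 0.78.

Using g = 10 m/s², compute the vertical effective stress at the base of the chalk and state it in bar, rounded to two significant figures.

89 bar

Overburden (lithostatic) stress σ_v:
dolomite: 2799 kg/m³ × 10 m/s² × 285 m = 7.977×10^6 Pa = 7.977 MPa
coal seam: 1290 kg/m³ × 10 m/s² × 69 m = 8.901×10^5 Pa = 0.8901 MPa
chalk: 1970 kg/m³ × 10 m/s² × 1610 m = 3.172×10^7 Pa = 31.72 MPa
Total = 7.977 + 0.8901 + 31.72 = 40.584 MPa
Pore pressure P_p = λ·σ_v = 0.78 × 40.58 MPa = 31.66 MPa
Effective stress σ' = σ_v − P_p = 40.58 − 31.66 = 8.9285 MPa = 89.285 bar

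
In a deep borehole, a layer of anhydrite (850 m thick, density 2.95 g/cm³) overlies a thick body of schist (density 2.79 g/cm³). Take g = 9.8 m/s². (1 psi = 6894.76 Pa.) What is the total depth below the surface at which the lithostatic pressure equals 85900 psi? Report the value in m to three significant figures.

21600 m

Pressure at base of upper layers: 2950×9.8×850 = 2.457×10^7 Pa = 3564 psi
Remaining pressure to be supplied by schist: 5.923×10^8 − 2.457×10^7 = 5.677×10^8 Pa
Additional depth in schist = 5.677×10^8 Pa / (2790 kg/m³ × 9.8 m/s²) = 20762 m
Total depth = 850 m + 20762 m = 21612 m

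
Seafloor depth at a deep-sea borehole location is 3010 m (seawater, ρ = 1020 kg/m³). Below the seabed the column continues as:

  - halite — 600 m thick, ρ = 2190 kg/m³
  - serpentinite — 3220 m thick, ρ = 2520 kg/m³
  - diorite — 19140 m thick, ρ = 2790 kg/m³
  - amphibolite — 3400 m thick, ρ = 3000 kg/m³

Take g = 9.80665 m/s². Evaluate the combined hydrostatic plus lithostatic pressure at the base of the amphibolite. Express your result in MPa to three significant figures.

746 MPa

seawater: 1020 kg/m³ × 9.80665 m/s² × 3010 m = 3.011×10^7 Pa = 30.11 MPa
halite: 2190 kg/m³ × 9.80665 m/s² × 600 m = 1.289×10^7 Pa = 12.89 MPa
serpentinite: 2520 kg/m³ × 9.80665 m/s² × 3220 m = 7.958×10^7 Pa = 79.58 MPa
diorite: 2790 kg/m³ × 9.80665 m/s² × 19140 m = 5.237×10^8 Pa = 523.7 MPa
amphibolite: 3000 kg/m³ × 9.80665 m/s² × 3400 m = 1.000×10^8 Pa = 100.0 MPa
Total = 30.11 + 12.89 + 79.58 + 523.7 + 100.0 = 746.28 MPa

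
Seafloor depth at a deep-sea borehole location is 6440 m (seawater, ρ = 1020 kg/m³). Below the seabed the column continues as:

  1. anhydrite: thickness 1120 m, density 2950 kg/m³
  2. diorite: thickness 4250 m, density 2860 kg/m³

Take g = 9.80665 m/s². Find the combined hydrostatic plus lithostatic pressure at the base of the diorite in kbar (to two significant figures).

seawater: 1020 kg/m³ × 9.80665 m/s² × 6440 m = 6.442×10^7 Pa = 0.6442 kbar
anhydrite: 2950 kg/m³ × 9.80665 m/s² × 1120 m = 3.240×10^7 Pa = 0.3240 kbar
diorite: 2860 kg/m³ × 9.80665 m/s² × 4250 m = 1.192×10^8 Pa = 1.192 kbar
Total = 0.6442 + 0.3240 + 1.192 = 2.1602 kbar

2.2 kbar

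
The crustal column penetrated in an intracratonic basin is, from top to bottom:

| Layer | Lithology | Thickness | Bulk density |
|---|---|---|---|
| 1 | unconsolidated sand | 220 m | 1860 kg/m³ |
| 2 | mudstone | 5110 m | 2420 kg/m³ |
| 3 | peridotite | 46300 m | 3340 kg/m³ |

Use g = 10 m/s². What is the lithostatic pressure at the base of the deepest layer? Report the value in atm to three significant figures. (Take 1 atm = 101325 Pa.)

unconsolidated sand: 1860 kg/m³ × 10 m/s² × 220 m = 4.092×10^6 Pa = 40.38 atm
mudstone: 2420 kg/m³ × 10 m/s² × 5110 m = 1.237×10^8 Pa = 1220 atm
peridotite: 3340 kg/m³ × 10 m/s² × 46300 m = 1.546×10^9 Pa = 15262 atm
Total = 40.38 + 1220 + 15262 = 16523 atm

16500 atm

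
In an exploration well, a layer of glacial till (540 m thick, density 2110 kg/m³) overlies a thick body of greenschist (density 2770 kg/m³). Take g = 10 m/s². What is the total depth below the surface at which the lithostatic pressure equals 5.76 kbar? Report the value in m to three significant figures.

20900 m

Pressure at base of upper layers: 2110×10×540 = 1.139×10^7 Pa = 0.1139 kbar
Remaining pressure to be supplied by greenschist: 5.760×10^8 − 1.139×10^7 = 5.646×10^8 Pa
Additional depth in greenschist = 5.646×10^8 Pa / (2770 kg/m³ × 10 m/s²) = 20383 m
Total depth = 540 m + 20383 m = 20923 m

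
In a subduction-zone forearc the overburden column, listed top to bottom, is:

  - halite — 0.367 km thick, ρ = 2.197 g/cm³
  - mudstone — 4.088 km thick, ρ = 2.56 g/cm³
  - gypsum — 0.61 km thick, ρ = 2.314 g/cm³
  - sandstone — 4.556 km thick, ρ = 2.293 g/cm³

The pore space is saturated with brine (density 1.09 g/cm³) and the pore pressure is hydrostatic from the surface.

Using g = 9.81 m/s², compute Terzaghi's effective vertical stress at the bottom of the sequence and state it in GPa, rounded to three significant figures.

0.124 GPa

Overburden (lithostatic) stress σ_v:
halite: 2197 kg/m³ × 9.81 m/s² × 367 m = 7.910×10^6 Pa = 7.910 MPa
mudstone: 2560 kg/m³ × 9.81 m/s² × 4088 m = 1.027×10^8 Pa = 102.7 MPa
gypsum: 2314 kg/m³ × 9.81 m/s² × 610 m = 1.385×10^7 Pa = 13.85 MPa
sandstone: 2293 kg/m³ × 9.81 m/s² × 4556 m = 1.025×10^8 Pa = 102.5 MPa
Total = 7.910 + 102.7 + 13.85 + 102.5 = 226.91 MPa
Pore pressure P_p = 1090 kg/m³ × 9.81 m/s² × 9621 m = 1.029×10^8 Pa = 102.9 MPa
Effective stress σ' = σ_v − P_p = 226.9 − 102.9 = 124.03 MPa = 0.12403 GPa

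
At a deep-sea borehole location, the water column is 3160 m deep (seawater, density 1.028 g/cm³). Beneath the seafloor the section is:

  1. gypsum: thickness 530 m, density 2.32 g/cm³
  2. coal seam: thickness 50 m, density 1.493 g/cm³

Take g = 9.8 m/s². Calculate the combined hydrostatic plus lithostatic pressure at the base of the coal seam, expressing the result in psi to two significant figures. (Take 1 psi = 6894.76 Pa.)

seawater: 1028 kg/m³ × 9.8 m/s² × 3160 m = 3.184×10^7 Pa = 4617 psi
gypsum: 2320 kg/m³ × 9.8 m/s² × 530 m = 1.205×10^7 Pa = 1748 psi
coal seam: 1493 kg/m³ × 9.8 m/s² × 50 m = 7.316×10^5 Pa = 106.1 psi
Total = 4617 + 1748 + 106.1 = 6471.1 psi

6500 psi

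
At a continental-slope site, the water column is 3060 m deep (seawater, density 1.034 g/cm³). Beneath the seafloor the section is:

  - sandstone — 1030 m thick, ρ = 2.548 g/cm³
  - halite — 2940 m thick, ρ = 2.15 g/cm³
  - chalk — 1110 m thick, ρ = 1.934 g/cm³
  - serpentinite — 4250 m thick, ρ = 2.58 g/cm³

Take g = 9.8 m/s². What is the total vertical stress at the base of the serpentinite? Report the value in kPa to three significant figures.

247000 kPa

seawater: 1034 kg/m³ × 9.8 m/s² × 3060 m = 3.101×10^7 Pa = 31008 kPa
sandstone: 2548 kg/m³ × 9.8 m/s² × 1030 m = 2.572×10^7 Pa = 25720 kPa
halite: 2150 kg/m³ × 9.8 m/s² × 2940 m = 6.195×10^7 Pa = 61946 kPa
chalk: 1934 kg/m³ × 9.8 m/s² × 1110 m = 2.104×10^7 Pa = 21038 kPa
serpentinite: 2580 kg/m³ × 9.8 m/s² × 4250 m = 1.075×10^8 Pa = 1.075×10^5 kPa
Total = 31008 + 25720 + 61946 + 21038 + 1.075×10^5 = 2.4717×10^5 kPa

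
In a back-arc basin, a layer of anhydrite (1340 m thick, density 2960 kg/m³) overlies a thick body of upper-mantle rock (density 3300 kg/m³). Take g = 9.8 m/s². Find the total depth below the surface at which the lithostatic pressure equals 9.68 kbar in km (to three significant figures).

30.1 km

Pressure at base of upper layers: 2960×9.8×1340 = 3.887×10^7 Pa = 0.3887 kbar
Remaining pressure to be supplied by upper-mantle rock: 9.680×10^8 − 3.887×10^7 = 9.291×10^8 Pa
Additional depth in upper-mantle rock = 9.291×10^8 Pa / (3300 kg/m³ × 9.8 m/s²) = 28730 m
Total depth = 1340 m + 28730 m = 30070 m
= 30.070 km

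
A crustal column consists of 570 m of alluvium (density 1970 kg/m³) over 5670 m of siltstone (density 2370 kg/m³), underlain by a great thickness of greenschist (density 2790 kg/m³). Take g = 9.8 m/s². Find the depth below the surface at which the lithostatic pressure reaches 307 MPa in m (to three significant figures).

Pressure at base of upper layers: 1970×9.8×570 + 2370×9.8×5670 = 1.427×10^8 Pa = 142.7 MPa
Remaining pressure to be supplied by greenschist: 3.070×10^8 − 1.427×10^8 = 1.643×10^8 Pa
Additional depth in greenschist = 1.643×10^8 Pa / (2790 kg/m³ × 9.8 m/s²) = 6009.2 m
Total depth = 6240 m + 6009.2 m = 12249 m

12200 m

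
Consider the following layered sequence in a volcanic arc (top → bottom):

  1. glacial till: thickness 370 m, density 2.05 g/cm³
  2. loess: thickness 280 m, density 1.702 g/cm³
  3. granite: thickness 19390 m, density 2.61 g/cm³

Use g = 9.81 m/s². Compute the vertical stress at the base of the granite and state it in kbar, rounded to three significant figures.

glacial till: 2050 kg/m³ × 9.81 m/s² × 370 m = 7.441×10^6 Pa = 0.07441 kbar
loess: 1702 kg/m³ × 9.81 m/s² × 280 m = 4.675×10^6 Pa = 0.04675 kbar
granite: 2610 kg/m³ × 9.81 m/s² × 19390 m = 4.965×10^8 Pa = 4.965 kbar
Total = 0.07441 + 0.04675 + 4.965 = 5.0858 kbar

5.09 kbar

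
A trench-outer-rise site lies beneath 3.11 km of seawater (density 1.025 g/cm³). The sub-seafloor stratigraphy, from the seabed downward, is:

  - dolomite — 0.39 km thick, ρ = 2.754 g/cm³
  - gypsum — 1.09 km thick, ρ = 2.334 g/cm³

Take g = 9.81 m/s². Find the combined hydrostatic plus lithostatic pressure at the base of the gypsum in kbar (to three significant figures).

0.668 kbar

seawater: 1025 kg/m³ × 9.81 m/s² × 3110 m = 3.127×10^7 Pa = 0.3127 kbar
dolomite: 2754 kg/m³ × 9.81 m/s² × 390 m = 1.054×10^7 Pa = 0.1054 kbar
gypsum: 2334 kg/m³ × 9.81 m/s² × 1090 m = 2.496×10^7 Pa = 0.2496 kbar
Total = 0.3127 + 0.1054 + 0.2496 = 0.66766 kbar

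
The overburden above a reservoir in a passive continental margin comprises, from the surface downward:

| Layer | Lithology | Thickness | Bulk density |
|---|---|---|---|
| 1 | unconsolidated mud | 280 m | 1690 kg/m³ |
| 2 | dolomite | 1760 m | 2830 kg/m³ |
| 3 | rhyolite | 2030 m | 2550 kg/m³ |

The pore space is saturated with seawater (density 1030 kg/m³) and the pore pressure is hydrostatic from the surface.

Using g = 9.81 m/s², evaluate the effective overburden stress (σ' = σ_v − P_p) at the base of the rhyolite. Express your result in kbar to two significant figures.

Overburden (lithostatic) stress σ_v:
unconsolidated mud: 1690 kg/m³ × 9.81 m/s² × 280 m = 4.642×10^6 Pa = 4.642 MPa
dolomite: 2830 kg/m³ × 9.81 m/s² × 1760 m = 4.886×10^7 Pa = 48.86 MPa
rhyolite: 2550 kg/m³ × 9.81 m/s² × 2030 m = 5.078×10^7 Pa = 50.78 MPa
Total = 4.642 + 48.86 + 50.78 = 104.29 MPa
Pore pressure P_p = 1030 kg/m³ × 9.81 m/s² × 4070 m = 4.112×10^7 Pa = 41.12 MPa
Effective stress σ' = σ_v − P_p = 104.3 − 41.12 = 63.161 MPa = 0.63161 kbar

0.63 kbar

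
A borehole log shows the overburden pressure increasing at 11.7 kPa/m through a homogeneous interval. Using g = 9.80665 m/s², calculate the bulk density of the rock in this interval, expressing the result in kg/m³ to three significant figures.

1190 kg/m³

ρ = (dP/dz)/g = 11.7 kPa/m / 9.80665 m/s² = 11700 Pa/m / 9.80665 m/s² = 1193.1 kg/m³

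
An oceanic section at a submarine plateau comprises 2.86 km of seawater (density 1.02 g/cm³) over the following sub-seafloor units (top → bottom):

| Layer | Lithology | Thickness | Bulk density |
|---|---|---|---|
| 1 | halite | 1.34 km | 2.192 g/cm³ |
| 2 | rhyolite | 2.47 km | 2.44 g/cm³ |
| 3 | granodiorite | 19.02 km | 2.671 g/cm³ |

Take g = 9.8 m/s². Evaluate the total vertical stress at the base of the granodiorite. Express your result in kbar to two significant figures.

seawater: 1020 kg/m³ × 9.8 m/s² × 2860 m = 2.859×10^7 Pa = 0.2859 kbar
halite: 2192 kg/m³ × 9.8 m/s² × 1340 m = 2.879×10^7 Pa = 0.2879 kbar
rhyolite: 2440 kg/m³ × 9.8 m/s² × 2470 m = 5.906×10^7 Pa = 0.5906 kbar
granodiorite: 2671 kg/m³ × 9.8 m/s² × 19020 m = 4.979×10^8 Pa = 4.979 kbar
Total = 0.2859 + 0.2879 + 0.5906 + 4.979 = 6.1430 kbar

6.1 kbar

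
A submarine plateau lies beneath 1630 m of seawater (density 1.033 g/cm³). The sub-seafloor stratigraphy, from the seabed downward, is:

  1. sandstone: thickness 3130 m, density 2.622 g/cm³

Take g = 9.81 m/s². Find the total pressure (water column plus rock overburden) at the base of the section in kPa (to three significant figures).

97000 kPa

seawater: 1033 kg/m³ × 9.81 m/s² × 1630 m = 1.652×10^7 Pa = 16518 kPa
sandstone: 2622 kg/m³ × 9.81 m/s² × 3130 m = 8.051×10^7 Pa = 80509 kPa
Total = 16518 + 80509 = 97027 kPa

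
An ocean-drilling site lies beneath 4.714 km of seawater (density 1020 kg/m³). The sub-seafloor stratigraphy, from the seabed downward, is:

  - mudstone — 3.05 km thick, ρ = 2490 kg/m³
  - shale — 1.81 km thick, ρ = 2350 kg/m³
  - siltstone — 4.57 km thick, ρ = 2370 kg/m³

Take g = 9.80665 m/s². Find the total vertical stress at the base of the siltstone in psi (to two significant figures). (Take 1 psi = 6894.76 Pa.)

seawater: 1020 kg/m³ × 9.80665 m/s² × 4714 m = 4.715×10^7 Pa = 6839 psi
mudstone: 2490 kg/m³ × 9.80665 m/s² × 3050 m = 7.448×10^7 Pa = 10802 psi
shale: 2350 kg/m³ × 9.80665 m/s² × 1810 m = 4.171×10^7 Pa = 6050 psi
siltstone: 2370 kg/m³ × 9.80665 m/s² × 4570 m = 1.062×10^8 Pa = 15405 psi
Total = 6839 + 10802 + 6050 + 15405 = 39096 psi

39000 psi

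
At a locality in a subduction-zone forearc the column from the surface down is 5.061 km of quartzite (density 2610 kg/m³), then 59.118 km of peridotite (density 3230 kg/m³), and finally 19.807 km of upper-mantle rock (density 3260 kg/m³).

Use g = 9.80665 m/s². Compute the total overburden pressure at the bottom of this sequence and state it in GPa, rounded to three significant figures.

2.64 GPa

quartzite: 2610 kg/m³ × 9.80665 m/s² × 5061 m = 1.295×10^8 Pa = 0.1295 GPa
peridotite: 3230 kg/m³ × 9.80665 m/s² × 59118 m = 1.873×10^9 Pa = 1.873 GPa
upper-mantle rock: 3260 kg/m³ × 9.80665 m/s² × 19807 m = 6.332×10^8 Pa = 0.6332 GPa
Total = 0.1295 + 1.873 + 0.6332 = 2.6354 GPa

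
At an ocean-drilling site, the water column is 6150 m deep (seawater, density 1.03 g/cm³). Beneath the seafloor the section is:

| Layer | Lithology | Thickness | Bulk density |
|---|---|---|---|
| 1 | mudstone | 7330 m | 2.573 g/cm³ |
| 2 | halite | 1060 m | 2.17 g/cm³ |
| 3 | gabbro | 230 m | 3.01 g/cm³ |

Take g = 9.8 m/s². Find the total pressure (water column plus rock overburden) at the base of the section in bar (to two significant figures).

2800 bar

seawater: 1030 kg/m³ × 9.8 m/s² × 6150 m = 6.208×10^7 Pa = 620.8 bar
mudstone: 2573 kg/m³ × 9.8 m/s² × 7330 m = 1.848×10^8 Pa = 1848 bar
halite: 2170 kg/m³ × 9.8 m/s² × 1060 m = 2.254×10^7 Pa = 225.4 bar
gabbro: 3010 kg/m³ × 9.8 m/s² × 230 m = 6.785×10^6 Pa = 67.85 bar
Total = 620.8 + 1848 + 225.4 + 67.85 = 2762.3 bar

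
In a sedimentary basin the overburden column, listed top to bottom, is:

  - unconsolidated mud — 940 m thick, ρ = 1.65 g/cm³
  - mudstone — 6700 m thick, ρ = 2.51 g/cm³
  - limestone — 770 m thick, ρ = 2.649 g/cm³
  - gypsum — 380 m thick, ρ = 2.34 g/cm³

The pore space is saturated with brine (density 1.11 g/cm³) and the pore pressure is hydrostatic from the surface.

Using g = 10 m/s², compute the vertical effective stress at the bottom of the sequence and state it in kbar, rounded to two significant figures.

Overburden (lithostatic) stress σ_v:
unconsolidated mud: 1650 kg/m³ × 10 m/s² × 940 m = 1.551×10^7 Pa = 15.51 MPa
mudstone: 2510 kg/m³ × 10 m/s² × 6700 m = 1.682×10^8 Pa = 168.2 MPa
limestone: 2649 kg/m³ × 10 m/s² × 770 m = 2.040×10^7 Pa = 20.40 MPa
gypsum: 2340 kg/m³ × 10 m/s² × 380 m = 8.892×10^6 Pa = 8.892 MPa
Total = 15.51 + 168.2 + 20.40 + 8.892 = 212.97 MPa
Pore pressure P_p = 1110 kg/m³ × 10 m/s² × 8790 m = 9.757×10^7 Pa = 97.57 MPa
Effective stress σ' = σ_v − P_p = 213.0 − 97.57 = 115.40 MPa = 1.1540 kbar

1.2 kbar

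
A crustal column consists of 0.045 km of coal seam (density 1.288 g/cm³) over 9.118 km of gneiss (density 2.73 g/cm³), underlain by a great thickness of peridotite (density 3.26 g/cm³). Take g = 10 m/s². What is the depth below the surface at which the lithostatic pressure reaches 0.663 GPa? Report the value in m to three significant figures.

Pressure at base of upper layers: 1288×10×45 + 2730×10×9118 = 2.495×10^8 Pa = 0.2495 GPa
Remaining pressure to be supplied by peridotite: 6.630×10^8 − 2.495×10^8 = 4.135×10^8 Pa
Additional depth in peridotite = 4.135×10^8 Pa / (3260 kg/m³ × 10 m/s²) = 12684 m
Total depth = 9163 m + 12684 m = 21847 m

21800 m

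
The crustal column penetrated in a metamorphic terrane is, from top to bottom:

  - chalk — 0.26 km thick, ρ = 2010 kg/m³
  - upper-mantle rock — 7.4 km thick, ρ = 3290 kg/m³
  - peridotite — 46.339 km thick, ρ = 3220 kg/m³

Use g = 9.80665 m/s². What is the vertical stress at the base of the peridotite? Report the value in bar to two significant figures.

17000 bar

chalk: 2010 kg/m³ × 9.80665 m/s² × 260 m = 5.125×10^6 Pa = 51.25 bar
upper-mantle rock: 3290 kg/m³ × 9.80665 m/s² × 7400 m = 2.388×10^8 Pa = 2388 bar
peridotite: 3220 kg/m³ × 9.80665 m/s² × 46339 m = 1.463×10^9 Pa = 14633 bar
Total = 51.25 + 2388 + 14633 = 17071 bar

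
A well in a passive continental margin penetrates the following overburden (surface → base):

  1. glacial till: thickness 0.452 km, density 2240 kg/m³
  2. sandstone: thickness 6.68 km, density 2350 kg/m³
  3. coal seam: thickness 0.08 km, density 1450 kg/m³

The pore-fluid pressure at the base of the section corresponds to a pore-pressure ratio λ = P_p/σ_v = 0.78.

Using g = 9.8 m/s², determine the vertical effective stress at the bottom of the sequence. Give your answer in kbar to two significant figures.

Overburden (lithostatic) stress σ_v:
glacial till: 2240 kg/m³ × 9.8 m/s² × 452 m = 9.922×10^6 Pa = 9.922 MPa
sandstone: 2350 kg/m³ × 9.8 m/s² × 6680 m = 1.538×10^8 Pa = 153.8 MPa
coal seam: 1450 kg/m³ × 9.8 m/s² × 80 m = 1.137×10^6 Pa = 1.137 MPa
Total = 9.922 + 153.8 + 1.137 = 164.90 MPa
Pore pressure P_p = λ·σ_v = 0.78 × 164.9 MPa = 128.6 MPa
Effective stress σ' = σ_v − P_p = 164.9 − 128.6 = 36.278 MPa = 0.36278 kbar

0.36 kbar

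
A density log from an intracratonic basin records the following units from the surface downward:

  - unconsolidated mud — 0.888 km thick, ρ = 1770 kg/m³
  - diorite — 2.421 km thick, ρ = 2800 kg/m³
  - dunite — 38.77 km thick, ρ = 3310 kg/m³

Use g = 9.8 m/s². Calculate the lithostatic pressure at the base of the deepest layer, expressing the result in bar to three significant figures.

unconsolidated mud: 1770 kg/m³ × 9.8 m/s² × 888 m = 1.540×10^7 Pa = 154.0 bar
diorite: 2800 kg/m³ × 9.8 m/s² × 2421 m = 6.643×10^7 Pa = 664.3 bar
dunite: 3310 kg/m³ × 9.8 m/s² × 38770 m = 1.258×10^9 Pa = 12576 bar
Total = 154.0 + 664.3 + 12576 = 13395 bar

13400 bar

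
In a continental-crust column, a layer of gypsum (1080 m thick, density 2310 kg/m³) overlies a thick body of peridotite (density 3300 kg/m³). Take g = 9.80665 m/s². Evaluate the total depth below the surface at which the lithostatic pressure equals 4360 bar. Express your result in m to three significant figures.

13800 m

Pressure at base of upper layers: 2310×9.80665×1080 = 2.447×10^7 Pa = 244.7 bar
Remaining pressure to be supplied by peridotite: 4.360×10^8 − 2.447×10^7 = 4.115×10^8 Pa
Additional depth in peridotite = 4.115×10^8 Pa / (3300 kg/m³ × 9.80665 m/s²) = 12717 m
Total depth = 1080 m + 12717 m = 13797 m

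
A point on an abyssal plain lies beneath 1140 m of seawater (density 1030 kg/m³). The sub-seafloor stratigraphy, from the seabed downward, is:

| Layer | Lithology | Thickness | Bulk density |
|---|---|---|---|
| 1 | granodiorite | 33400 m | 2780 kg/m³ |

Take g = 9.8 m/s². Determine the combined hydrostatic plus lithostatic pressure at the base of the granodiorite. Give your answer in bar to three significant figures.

seawater: 1030 kg/m³ × 9.8 m/s² × 1140 m = 1.151×10^7 Pa = 115.1 bar
granodiorite: 2780 kg/m³ × 9.8 m/s² × 33400 m = 9.099×10^8 Pa = 9099 bar
Total = 115.1 + 9099 = 9214.6 bar

9210 bar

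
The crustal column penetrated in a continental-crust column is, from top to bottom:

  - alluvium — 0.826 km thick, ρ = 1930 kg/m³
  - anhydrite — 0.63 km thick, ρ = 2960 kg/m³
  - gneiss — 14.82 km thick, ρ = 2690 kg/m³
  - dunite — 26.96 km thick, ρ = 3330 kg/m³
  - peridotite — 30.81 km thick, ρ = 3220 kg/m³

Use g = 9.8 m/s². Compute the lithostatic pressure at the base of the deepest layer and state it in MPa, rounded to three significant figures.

alluvium: 1930 kg/m³ × 9.8 m/s² × 826 m = 1.562×10^7 Pa = 15.62 MPa
anhydrite: 2960 kg/m³ × 9.8 m/s² × 630 m = 1.828×10^7 Pa = 18.28 MPa
gneiss: 2690 kg/m³ × 9.8 m/s² × 14820 m = 3.907×10^8 Pa = 390.7 MPa
dunite: 3330 kg/m³ × 9.8 m/s² × 26960 m = 8.798×10^8 Pa = 879.8 MPa
peridotite: 3220 kg/m³ × 9.8 m/s² × 30810 m = 9.722×10^8 Pa = 972.2 MPa
Total = 15.62 + 18.28 + 390.7 + 879.8 + 972.2 = 2276.6 MPa

2280 MPa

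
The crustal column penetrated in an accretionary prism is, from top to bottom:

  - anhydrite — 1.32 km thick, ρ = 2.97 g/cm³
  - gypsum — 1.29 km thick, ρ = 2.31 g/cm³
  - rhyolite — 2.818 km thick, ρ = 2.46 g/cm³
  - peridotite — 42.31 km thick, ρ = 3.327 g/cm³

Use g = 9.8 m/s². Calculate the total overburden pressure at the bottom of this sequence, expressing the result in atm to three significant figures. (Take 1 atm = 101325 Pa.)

anhydrite: 2970 kg/m³ × 9.8 m/s² × 1320 m = 3.842×10^7 Pa = 379.2 atm
gypsum: 2310 kg/m³ × 9.8 m/s² × 1290 m = 2.920×10^7 Pa = 288.2 atm
rhyolite: 2460 kg/m³ × 9.8 m/s² × 2818 m = 6.794×10^7 Pa = 670.5 atm
peridotite: 3327 kg/m³ × 9.8 m/s² × 42310 m = 1.380×10^9 Pa = 13615 atm
Total = 379.2 + 288.2 + 670.5 + 13615 = 14952 atm

15000 atm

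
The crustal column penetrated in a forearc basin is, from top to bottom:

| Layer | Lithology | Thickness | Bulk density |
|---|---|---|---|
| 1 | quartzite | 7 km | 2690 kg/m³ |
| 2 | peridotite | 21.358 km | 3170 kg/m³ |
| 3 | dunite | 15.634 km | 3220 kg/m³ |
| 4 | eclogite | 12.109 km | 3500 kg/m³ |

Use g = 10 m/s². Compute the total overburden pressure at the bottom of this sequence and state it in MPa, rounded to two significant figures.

1800 MPa

quartzite: 2690 kg/m³ × 10 m/s² × 7000 m = 1.883×10^8 Pa = 188.3 MPa
peridotite: 3170 kg/m³ × 10 m/s² × 21358 m = 6.770×10^8 Pa = 677.0 MPa
dunite: 3220 kg/m³ × 10 m/s² × 15634 m = 5.034×10^8 Pa = 503.4 MPa
eclogite: 3500 kg/m³ × 10 m/s² × 12109 m = 4.238×10^8 Pa = 423.8 MPa
Total = 188.3 + 677.0 + 503.4 + 423.8 = 1792.6 MPa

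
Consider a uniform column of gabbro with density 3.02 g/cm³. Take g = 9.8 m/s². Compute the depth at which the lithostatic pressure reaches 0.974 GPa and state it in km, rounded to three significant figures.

32.9 km

h = P/(ρg) = 0.974 GPa / (3020 kg/m³ × 9.8 m/s²) = 9.740×10^8 Pa / 29596 Pa/m = 32910 m
= 32.910 km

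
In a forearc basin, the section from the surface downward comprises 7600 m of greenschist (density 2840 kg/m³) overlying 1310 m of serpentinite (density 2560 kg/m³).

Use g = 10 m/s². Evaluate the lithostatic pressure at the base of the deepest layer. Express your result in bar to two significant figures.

greenschist: 2840 kg/m³ × 10 m/s² × 7600 m = 2.158×10^8 Pa = 2158 bar
serpentinite: 2560 kg/m³ × 10 m/s² × 1310 m = 3.354×10^7 Pa = 335.4 bar
Total = 2158 + 335.4 = 2493.8 bar

2500 bar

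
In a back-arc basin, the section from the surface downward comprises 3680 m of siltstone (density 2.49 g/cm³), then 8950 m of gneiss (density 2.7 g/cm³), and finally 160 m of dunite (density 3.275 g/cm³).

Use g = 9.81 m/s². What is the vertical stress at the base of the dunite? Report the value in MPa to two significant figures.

330 MPa

siltstone: 2490 kg/m³ × 9.81 m/s² × 3680 m = 8.989×10^7 Pa = 89.89 MPa
gneiss: 2700 kg/m³ × 9.81 m/s² × 8950 m = 2.371×10^8 Pa = 237.1 MPa
dunite: 3275 kg/m³ × 9.81 m/s² × 160 m = 5.140×10^6 Pa = 5.140 MPa
Total = 89.89 + 237.1 + 5.140 = 332.09 MPa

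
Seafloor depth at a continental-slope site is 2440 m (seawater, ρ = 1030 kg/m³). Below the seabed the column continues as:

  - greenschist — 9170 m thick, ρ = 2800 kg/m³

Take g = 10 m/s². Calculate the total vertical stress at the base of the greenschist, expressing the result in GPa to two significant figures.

0.28 GPa

seawater: 1030 kg/m³ × 10 m/s² × 2440 m = 2.513×10^7 Pa = 0.02513 GPa
greenschist: 2800 kg/m³ × 10 m/s² × 9170 m = 2.568×10^8 Pa = 0.2568 GPa
Total = 0.02513 + 0.2568 = 0.28189 GPa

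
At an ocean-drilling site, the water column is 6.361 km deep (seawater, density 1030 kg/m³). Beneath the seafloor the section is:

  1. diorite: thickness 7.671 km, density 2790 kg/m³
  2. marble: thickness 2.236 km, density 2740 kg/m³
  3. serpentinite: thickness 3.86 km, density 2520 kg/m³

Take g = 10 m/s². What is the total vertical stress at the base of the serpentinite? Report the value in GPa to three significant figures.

0.438 GPa

seawater: 1030 kg/m³ × 10 m/s² × 6361 m = 6.552×10^7 Pa = 0.06552 GPa
diorite: 2790 kg/m³ × 10 m/s² × 7671 m = 2.140×10^8 Pa = 0.2140 GPa
marble: 2740 kg/m³ × 10 m/s² × 2236 m = 6.127×10^7 Pa = 0.06127 GPa
serpentinite: 2520 kg/m³ × 10 m/s² × 3860 m = 9.727×10^7 Pa = 0.09727 GPa
Total = 0.06552 + 0.2140 + 0.06127 + 0.09727 = 0.43808 GPa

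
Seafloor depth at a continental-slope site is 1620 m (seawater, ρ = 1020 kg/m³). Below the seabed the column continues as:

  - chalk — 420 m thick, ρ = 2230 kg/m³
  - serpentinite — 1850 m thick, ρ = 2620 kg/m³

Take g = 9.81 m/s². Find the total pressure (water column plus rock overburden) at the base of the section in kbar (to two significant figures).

0.73 kbar

seawater: 1020 kg/m³ × 9.81 m/s² × 1620 m = 1.621×10^7 Pa = 0.1621 kbar
chalk: 2230 kg/m³ × 9.81 m/s² × 420 m = 9.188×10^6 Pa = 0.09188 kbar
serpentinite: 2620 kg/m³ × 9.81 m/s² × 1850 m = 4.755×10^7 Pa = 0.4755 kbar
Total = 0.1621 + 0.09188 + 0.4755 = 0.72947 kbar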